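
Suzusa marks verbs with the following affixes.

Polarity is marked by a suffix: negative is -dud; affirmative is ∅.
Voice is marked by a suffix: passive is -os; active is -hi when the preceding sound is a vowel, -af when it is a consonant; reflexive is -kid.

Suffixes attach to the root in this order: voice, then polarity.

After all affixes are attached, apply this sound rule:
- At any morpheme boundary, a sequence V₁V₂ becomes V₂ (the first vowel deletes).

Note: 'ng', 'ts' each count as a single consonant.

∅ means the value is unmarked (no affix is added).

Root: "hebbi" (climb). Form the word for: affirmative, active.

Attach voice active -hi (after vowel 'i') → hebbihi.
polarity = affirmative: zero marking, form stays hebbihi.
Vowel deletion: no change.

hebbihi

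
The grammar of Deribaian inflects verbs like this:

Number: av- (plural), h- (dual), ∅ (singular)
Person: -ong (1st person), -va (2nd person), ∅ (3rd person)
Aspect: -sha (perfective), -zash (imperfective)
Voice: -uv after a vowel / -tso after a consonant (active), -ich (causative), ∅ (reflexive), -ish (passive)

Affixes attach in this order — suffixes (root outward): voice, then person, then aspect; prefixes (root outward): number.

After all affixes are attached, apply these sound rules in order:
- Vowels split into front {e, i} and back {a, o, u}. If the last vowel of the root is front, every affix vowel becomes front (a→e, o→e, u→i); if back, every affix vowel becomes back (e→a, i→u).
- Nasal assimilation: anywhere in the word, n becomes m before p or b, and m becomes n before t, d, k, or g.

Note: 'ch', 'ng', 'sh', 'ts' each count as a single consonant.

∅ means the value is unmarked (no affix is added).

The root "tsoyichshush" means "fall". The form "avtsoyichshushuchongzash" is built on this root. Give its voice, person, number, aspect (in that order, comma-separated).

Segment: av-tsoyichshush-ich-ong-zash.
voice: -ich → causative.
person: -ong → 1st person.
number: av- → plural.
aspect: -zash → imperfective.

causative, 1st person, plural, imperfective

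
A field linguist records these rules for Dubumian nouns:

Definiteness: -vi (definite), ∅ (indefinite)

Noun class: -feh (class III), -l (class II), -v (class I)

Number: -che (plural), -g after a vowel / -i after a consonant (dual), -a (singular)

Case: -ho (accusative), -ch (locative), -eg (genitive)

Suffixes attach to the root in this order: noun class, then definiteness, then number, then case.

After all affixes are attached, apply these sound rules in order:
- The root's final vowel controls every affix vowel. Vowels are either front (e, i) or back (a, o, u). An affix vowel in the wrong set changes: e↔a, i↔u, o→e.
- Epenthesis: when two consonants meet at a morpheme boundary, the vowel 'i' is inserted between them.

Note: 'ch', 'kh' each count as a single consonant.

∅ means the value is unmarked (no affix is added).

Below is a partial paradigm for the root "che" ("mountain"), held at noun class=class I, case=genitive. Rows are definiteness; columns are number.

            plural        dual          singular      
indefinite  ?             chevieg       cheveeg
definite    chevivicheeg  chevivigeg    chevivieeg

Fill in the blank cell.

chevicheeg

Attach noun class class I -v → chev.
definiteness = indefinite: zero marking, form stays chev.
Attach number plural -che → chevche.
Attach case genitive -eg → chevcheeg.
Vowel harmony: no change.
Apply epenthesis: chevcheeg → chevicheeg.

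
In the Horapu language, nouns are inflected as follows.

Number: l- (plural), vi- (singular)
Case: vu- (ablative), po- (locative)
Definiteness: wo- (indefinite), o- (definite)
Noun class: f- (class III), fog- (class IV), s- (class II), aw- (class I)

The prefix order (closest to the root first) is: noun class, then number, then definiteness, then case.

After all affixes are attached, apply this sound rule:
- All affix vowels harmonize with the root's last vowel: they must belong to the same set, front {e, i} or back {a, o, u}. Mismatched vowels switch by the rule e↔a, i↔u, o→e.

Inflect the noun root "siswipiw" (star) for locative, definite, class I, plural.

peelewsiswipiw

Attach noun class class I aw- → awsiswipiw.
Attach number plural l- → lawsiswipiw.
Attach definiteness definite o- → olawsiswipiw.
Attach case locative po- → poolawsiswipiw.
Apply vowel harmony: poolawsiswipiw → peelewsiswipiw.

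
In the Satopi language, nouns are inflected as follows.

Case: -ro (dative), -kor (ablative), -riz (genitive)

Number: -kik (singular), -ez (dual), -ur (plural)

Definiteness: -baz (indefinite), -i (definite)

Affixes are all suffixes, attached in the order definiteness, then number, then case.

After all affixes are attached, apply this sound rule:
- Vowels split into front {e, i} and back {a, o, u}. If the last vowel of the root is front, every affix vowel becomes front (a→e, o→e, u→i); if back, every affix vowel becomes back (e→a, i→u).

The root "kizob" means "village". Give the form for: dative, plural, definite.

Attach definiteness definite -i → kizobi.
Attach number plural -ur → kizobiur.
Attach case dative -ro → kizobiurro.
Apply vowel harmony: kizobiurro → kizobuurro.

kizobuurro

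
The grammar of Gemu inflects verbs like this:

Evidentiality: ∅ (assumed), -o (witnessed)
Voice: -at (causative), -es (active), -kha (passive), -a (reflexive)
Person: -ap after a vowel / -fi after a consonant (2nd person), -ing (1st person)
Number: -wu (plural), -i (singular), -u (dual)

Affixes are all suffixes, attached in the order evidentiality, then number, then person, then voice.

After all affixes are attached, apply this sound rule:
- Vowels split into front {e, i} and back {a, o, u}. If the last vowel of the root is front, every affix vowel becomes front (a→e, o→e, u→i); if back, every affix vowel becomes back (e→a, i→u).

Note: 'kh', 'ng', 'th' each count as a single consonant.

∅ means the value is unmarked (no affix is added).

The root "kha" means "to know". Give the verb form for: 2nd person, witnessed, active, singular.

khaouapas

Attach evidentiality witnessed -o → khao.
Attach number singular -i → khaoi.
Attach person 2nd person -ap (after vowel 'i') → khaoiap.
Attach voice active -es → khaoiapes.
Apply vowel harmony: khaoiapes → khaouapas.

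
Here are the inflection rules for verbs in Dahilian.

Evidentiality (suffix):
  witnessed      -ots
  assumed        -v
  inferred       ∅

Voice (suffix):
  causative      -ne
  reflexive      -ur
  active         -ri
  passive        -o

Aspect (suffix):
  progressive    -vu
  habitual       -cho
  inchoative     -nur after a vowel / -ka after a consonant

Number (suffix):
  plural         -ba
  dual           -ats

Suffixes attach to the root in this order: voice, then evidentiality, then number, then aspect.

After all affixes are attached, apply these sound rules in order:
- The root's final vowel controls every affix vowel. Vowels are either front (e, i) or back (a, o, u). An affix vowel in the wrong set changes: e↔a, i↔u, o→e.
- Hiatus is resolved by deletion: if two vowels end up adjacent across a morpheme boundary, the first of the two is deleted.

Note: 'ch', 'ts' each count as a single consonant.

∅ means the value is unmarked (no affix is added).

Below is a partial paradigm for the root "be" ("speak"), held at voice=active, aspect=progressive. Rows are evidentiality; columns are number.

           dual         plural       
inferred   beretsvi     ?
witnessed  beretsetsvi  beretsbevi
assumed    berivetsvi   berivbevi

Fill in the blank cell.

Attach voice active -ri → beri.
evidentiality = inferred: zero marking, form stays beri.
Attach number plural -ba → beriba.
Attach aspect progressive -vu → beribavu.
Apply vowel harmony: beribavu → beribevi.
Vowel deletion: no change.

beribevi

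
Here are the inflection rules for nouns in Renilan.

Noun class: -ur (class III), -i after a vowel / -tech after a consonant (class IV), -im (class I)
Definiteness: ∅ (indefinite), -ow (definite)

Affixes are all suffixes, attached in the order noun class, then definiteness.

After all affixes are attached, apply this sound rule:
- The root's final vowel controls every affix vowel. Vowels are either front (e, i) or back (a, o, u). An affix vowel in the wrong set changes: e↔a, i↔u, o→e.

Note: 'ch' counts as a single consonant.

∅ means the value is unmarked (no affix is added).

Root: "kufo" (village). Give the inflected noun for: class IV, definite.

Attach noun class class IV -i (after vowel 'o') → kufoi.
Attach definiteness definite -ow → kufoiow.
Apply vowel harmony: kufoiow → kufouow.

kufouow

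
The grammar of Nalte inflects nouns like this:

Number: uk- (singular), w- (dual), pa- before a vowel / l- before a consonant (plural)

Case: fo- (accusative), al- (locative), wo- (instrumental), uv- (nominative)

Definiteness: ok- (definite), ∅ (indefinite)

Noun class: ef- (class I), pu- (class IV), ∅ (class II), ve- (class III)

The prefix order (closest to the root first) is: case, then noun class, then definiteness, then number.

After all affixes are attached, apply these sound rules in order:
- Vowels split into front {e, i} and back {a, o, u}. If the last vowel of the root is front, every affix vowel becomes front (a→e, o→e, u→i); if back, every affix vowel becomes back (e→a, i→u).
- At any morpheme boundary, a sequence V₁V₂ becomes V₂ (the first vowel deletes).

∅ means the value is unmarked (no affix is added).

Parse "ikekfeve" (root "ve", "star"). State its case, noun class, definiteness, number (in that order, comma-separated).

accusative, class II, definite, singular

Segment: uk-ok-fo-ve.
case: fo- → accusative.
noun class: ∅ → class II.
definiteness: ok- → definite.
number: uk- → singular.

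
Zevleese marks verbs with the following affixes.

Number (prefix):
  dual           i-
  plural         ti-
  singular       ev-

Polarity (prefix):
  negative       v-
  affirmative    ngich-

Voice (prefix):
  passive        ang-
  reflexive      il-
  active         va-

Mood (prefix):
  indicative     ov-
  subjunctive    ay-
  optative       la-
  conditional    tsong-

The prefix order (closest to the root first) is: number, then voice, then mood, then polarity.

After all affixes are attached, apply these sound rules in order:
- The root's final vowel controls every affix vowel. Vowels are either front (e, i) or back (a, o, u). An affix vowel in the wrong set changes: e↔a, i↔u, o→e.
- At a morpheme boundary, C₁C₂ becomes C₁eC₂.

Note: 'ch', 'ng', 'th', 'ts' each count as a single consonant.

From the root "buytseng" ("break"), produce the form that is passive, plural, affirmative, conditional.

ngichetsengengetibuytseng

Attach number plural ti- → tibuytseng.
Attach voice passive ang- → angtibuytseng.
Attach mood conditional tsong- → tsongangtibuytseng.
Attach polarity affirmative ngich- → ngichtsongangtibuytseng.
Apply vowel harmony: ngichtsongangtibuytseng → ngichtsengengtibuytseng.
Apply epenthesis: ngichtsengengtibuytseng → ngichetsengengetibuytseng.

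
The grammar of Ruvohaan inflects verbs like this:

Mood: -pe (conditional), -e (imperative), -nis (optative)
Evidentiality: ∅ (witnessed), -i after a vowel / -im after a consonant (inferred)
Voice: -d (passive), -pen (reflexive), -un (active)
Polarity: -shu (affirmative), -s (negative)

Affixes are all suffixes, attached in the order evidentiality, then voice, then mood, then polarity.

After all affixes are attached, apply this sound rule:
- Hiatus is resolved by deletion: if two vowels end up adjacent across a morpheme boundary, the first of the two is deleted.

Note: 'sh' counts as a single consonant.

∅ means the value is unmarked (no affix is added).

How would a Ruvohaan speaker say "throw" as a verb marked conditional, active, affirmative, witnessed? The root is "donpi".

donpunpeshu

evidentiality = witnessed: zero marking, form stays donpi.
Attach voice active -un → donpiun.
Attach mood conditional -pe → donpiunpe.
Attach polarity affirmative -shu → donpiunpeshu.
Apply vowel deletion: donpiunpeshu → donpunpeshu.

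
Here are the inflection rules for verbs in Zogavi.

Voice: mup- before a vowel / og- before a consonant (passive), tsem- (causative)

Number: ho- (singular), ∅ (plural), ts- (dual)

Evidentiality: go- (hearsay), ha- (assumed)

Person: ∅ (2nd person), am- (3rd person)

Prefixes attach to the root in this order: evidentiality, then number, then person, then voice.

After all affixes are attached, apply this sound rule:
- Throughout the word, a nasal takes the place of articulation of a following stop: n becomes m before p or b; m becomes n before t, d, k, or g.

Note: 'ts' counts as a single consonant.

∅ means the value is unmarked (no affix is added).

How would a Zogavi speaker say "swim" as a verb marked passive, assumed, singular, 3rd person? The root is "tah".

Attach evidentiality assumed ha- → hatah.
Attach number singular ho- → hohatah.
Attach person 3rd person am- → amhohatah.
Attach voice passive mup- (before vowel 'a') → mupamhohatah.
Nasal assimilation: no change.

mupamhohatah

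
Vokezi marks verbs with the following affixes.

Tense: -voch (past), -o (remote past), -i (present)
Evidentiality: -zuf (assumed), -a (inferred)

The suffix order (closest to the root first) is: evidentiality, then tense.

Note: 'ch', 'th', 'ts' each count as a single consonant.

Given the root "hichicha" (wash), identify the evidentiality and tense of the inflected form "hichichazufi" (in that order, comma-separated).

Segment: hichicha-zuf-i.
evidentiality: -zuf → assumed.
tense: -i → present.

assumed, present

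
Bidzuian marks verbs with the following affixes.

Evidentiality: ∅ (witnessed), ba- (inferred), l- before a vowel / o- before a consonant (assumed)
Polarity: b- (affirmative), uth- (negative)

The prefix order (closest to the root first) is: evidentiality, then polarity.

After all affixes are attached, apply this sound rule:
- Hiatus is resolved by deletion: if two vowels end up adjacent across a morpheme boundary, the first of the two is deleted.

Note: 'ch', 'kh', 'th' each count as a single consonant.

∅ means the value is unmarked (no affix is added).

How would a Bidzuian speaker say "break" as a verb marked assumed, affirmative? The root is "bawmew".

bobawmew

Attach evidentiality assumed o- (before consonant 'b') → obawmew.
Attach polarity affirmative b- → bobawmew.
Vowel deletion: no change.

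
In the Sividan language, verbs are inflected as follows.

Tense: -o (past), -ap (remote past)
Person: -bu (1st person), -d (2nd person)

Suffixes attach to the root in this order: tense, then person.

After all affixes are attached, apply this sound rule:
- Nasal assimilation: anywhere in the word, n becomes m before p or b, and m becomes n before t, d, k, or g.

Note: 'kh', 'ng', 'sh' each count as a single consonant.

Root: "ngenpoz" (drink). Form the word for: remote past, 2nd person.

Attach tense remote past -ap → ngenpozap.
Attach person 2nd person -d → ngenpozapd.
Apply nasal assimilation: ngenpozapd → ngempozapd.

ngempozapd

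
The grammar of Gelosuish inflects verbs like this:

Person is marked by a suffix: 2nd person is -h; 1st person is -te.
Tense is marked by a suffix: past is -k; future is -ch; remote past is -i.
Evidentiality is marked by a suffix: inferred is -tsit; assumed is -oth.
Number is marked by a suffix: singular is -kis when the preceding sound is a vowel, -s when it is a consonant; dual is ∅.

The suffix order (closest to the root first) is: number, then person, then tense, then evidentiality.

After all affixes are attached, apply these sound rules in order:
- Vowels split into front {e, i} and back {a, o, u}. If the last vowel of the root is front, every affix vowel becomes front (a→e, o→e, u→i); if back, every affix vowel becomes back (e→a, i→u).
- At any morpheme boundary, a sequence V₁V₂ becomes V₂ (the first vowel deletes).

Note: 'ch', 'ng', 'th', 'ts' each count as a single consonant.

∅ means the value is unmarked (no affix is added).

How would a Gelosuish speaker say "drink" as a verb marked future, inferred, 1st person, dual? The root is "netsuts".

netsutstachtsut

number = dual: zero marking, form stays netsuts.
Attach person 1st person -te → netsutste.
Attach tense future -ch → netsutstech.
Attach evidentiality inferred -tsit → netsutstechtsit.
Apply vowel harmony: netsutstechtsit → netsutstachtsut.
Vowel deletion: no change.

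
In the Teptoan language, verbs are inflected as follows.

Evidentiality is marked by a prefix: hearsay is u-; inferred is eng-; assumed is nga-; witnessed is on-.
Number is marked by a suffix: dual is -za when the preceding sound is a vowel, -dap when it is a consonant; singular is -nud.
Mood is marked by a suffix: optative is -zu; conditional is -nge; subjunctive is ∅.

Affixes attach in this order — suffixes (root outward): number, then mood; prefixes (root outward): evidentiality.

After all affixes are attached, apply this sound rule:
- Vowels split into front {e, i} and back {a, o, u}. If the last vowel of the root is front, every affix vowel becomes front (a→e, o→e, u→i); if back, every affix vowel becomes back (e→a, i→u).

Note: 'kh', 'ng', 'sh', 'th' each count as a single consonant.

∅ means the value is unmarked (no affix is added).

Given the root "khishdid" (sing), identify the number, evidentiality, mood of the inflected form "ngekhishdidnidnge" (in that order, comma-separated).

Segment: nga-khishdid-nud-nge.
number: -nud → singular.
evidentiality: nga- → assumed.
mood: -nge → conditional.

singular, assumed, conditional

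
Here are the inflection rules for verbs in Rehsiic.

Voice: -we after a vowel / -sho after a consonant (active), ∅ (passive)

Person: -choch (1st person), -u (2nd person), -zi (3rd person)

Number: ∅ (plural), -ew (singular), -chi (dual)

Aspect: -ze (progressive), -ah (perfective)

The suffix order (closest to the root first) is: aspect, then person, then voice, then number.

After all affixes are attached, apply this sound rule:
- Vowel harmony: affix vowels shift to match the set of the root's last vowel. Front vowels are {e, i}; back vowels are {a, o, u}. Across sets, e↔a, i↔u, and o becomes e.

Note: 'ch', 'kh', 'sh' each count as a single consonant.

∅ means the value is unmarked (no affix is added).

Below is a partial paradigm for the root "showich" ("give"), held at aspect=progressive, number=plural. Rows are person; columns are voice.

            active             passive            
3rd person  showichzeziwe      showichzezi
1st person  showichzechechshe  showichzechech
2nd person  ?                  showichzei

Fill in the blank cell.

Attach aspect progressive -ze → showichze.
Attach person 2nd person -u → showichzeu.
Attach voice active -we (after vowel 'u') → showichzeuwe.
number = plural: zero marking, form stays showichzeuwe.
Apply vowel harmony: showichzeuwe → showichzeiwe.

showichzeiwe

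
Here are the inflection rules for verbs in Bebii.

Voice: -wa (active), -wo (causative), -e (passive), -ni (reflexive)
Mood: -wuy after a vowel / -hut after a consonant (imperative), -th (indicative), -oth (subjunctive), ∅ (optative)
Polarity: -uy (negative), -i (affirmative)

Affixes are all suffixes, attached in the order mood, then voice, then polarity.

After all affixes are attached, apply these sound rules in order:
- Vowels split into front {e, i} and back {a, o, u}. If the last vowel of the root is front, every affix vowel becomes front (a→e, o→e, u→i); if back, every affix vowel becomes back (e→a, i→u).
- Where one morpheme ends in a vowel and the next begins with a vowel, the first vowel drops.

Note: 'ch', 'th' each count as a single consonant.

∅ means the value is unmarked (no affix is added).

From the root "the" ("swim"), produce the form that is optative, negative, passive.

thiy

mood = optative: zero marking, form stays the.
Attach voice passive -e → thee.
Attach polarity negative -uy → theeuy.
Apply vowel harmony: theeuy → theeiy.
Apply vowel deletion: theeiy → thiy.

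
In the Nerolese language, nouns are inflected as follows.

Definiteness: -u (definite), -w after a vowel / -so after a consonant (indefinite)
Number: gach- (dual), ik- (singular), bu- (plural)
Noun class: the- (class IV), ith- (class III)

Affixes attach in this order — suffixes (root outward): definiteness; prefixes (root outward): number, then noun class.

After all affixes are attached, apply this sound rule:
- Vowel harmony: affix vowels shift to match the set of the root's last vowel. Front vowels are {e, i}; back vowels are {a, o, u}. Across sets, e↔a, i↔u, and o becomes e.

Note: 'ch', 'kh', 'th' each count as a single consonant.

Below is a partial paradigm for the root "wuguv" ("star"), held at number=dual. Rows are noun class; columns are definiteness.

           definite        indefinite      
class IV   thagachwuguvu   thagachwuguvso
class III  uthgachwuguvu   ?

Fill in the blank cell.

Attach number dual gach- → gachwuguv.
Attach definiteness indefinite -so (after consonant 'v') → gachwuguvso.
Attach noun class class III ith- → ithgachwuguvso.
Apply vowel harmony: ithgachwuguvso → uthgachwuguvso.

uthgachwuguvso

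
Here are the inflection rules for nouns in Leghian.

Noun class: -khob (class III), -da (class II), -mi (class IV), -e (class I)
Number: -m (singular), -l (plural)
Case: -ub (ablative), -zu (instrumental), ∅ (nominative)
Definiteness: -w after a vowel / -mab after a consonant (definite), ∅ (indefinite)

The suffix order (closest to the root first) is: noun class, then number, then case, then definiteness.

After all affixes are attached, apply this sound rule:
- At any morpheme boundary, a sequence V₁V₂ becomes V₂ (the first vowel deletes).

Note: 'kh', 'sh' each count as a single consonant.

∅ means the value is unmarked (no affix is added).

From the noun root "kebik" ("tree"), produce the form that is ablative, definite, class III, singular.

Attach noun class class III -khob → kebikkhob.
Attach number singular -m → kebikkhobm.
Attach case ablative -ub → kebikkhobmub.
Attach definiteness definite -mab (after consonant 'b') → kebikkhobmubmab.
Vowel deletion: no change.

kebikkhobmubmab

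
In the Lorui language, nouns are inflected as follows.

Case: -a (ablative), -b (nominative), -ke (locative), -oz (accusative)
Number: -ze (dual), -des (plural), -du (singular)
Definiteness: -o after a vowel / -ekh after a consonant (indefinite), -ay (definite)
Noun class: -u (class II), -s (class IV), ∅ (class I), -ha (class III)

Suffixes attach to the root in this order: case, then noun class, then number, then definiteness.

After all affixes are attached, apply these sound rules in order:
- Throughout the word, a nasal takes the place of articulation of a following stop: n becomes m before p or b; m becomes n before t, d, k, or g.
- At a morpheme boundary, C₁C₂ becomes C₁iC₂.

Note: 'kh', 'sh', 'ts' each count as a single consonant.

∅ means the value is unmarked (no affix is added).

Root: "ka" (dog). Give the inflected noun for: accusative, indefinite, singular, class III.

Attach case accusative -oz → kaoz.
Attach noun class class III -ha → kaozha.
Attach number singular -du → kaozhadu.
Attach definiteness indefinite -o (after vowel 'u') → kaozhaduo.
Nasal assimilation: no change.
Apply epenthesis: kaozhaduo → kaozihaduo.

kaozihaduo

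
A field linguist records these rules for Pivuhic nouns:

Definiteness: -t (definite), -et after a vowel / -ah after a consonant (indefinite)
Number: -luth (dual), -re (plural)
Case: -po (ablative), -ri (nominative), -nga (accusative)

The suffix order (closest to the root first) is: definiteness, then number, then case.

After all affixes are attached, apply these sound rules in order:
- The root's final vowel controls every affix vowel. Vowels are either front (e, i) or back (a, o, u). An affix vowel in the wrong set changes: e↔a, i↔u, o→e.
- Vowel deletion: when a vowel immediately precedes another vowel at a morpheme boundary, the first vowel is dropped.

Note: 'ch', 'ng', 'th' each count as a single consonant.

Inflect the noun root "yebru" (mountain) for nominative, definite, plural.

Attach definiteness definite -t → yebrut.
Attach number plural -re → yebrutre.
Attach case nominative -ri → yebrutreri.
Apply vowel harmony: yebrutreri → yebrutraru.
Vowel deletion: no change.

yebrutraru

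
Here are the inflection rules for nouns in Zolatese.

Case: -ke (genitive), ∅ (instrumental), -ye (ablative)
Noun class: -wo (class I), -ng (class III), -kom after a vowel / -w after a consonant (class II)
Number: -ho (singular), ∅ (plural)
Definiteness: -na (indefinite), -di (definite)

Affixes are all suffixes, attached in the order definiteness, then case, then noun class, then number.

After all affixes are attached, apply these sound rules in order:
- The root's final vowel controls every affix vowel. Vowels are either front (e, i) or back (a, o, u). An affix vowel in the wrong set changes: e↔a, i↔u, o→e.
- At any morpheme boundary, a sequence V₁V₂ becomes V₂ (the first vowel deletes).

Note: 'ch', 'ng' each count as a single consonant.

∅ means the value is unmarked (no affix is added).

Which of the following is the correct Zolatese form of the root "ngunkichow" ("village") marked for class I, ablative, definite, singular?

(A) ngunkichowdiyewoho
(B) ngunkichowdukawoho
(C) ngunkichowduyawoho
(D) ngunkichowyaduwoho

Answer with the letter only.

Attach definiteness definite -di → ngunkichowdi.
Attach case ablative -ye → ngunkichowdiye.
Attach noun class class I -wo → ngunkichowdiyewo.
Attach number singular -ho → ngunkichowdiyewoho.
Apply vowel harmony: ngunkichowdiyewoho → ngunkichowduyawoho.
Vowel deletion: no change.
So the correct form is ngunkichowduyawoho, option (C).
(D) ngunkichowyaduwoho is wrong: it has the affixes in the wrong order.
(B) ngunkichowdukawoho is wrong: it uses genitive instead of ablative for case.
(A) ngunkichowdiyewoho is wrong: it fails to apply the sound rule(s).

C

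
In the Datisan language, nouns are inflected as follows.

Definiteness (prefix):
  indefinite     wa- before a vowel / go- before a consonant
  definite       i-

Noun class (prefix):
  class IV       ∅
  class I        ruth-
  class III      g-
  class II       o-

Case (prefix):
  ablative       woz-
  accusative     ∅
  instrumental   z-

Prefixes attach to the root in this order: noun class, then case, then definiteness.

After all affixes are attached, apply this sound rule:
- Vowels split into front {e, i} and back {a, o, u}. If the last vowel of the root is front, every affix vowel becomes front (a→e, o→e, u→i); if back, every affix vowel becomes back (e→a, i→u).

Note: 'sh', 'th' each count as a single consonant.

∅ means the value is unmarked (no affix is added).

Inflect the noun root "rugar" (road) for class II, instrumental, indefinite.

Attach noun class class II o- → orugar.
Attach case instrumental z- → zorugar.
Attach definiteness indefinite go- (before consonant 'z') → gozorugar.
Vowel harmony: no change.

gozorugar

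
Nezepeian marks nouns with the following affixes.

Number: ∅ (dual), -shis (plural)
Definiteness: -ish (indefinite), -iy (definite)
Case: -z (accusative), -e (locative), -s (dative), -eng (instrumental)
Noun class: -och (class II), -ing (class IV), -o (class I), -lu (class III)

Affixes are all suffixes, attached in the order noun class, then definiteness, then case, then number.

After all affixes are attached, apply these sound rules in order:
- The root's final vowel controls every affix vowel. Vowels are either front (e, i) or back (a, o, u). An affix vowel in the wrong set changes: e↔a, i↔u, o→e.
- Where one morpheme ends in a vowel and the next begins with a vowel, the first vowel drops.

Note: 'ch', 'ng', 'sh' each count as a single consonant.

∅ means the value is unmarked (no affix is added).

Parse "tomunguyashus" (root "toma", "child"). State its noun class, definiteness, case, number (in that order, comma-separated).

class IV, definite, locative, plural

Segment: toma-ing-iy-e-shis.
noun class: -ing → class IV.
definiteness: -iy → definite.
case: -e → locative.
number: -shis → plural.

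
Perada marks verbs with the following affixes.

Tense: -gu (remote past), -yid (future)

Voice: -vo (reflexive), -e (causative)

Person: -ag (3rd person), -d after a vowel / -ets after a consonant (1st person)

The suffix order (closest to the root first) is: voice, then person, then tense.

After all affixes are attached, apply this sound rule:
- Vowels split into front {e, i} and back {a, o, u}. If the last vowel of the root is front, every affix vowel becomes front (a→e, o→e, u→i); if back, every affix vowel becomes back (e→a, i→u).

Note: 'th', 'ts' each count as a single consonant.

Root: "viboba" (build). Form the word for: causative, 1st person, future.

Attach voice causative -e → vibobae.
Attach person 1st person -d (after vowel 'e') → vibobaed.
Attach tense future -yid → vibobaedyid.
Apply vowel harmony: vibobaedyid → vibobaadyud.

vibobaadyud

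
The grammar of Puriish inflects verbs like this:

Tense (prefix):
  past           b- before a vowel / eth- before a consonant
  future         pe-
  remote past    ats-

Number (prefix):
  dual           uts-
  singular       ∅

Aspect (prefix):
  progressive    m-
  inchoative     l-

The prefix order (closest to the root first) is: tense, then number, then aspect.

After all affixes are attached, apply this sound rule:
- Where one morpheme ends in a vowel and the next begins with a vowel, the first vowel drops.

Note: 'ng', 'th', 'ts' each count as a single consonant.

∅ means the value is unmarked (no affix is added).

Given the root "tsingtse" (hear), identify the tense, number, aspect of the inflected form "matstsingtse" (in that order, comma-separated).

Segment: m-ats-tsingtse.
tense: ats- → remote past.
number: ∅ → singular.
aspect: m- → progressive.

remote past, singular, progressive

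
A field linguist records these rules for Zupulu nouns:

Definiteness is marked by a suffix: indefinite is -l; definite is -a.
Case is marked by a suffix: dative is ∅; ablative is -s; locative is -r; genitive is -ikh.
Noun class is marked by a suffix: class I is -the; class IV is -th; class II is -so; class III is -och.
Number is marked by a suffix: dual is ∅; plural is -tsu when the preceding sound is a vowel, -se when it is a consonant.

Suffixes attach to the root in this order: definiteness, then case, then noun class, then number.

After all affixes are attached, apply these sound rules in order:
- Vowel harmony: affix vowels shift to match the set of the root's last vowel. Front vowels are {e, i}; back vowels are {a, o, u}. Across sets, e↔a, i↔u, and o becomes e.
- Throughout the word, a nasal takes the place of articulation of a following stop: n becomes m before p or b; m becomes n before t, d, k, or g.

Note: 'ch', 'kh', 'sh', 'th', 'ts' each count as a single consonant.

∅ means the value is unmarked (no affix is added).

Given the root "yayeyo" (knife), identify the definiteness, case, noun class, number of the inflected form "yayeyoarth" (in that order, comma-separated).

definite, locative, class IV, dual

Segment: yayeyo-a-r-th.
definiteness: -a → definite.
case: -r → locative.
noun class: -th → class IV.
number: ∅ → dual.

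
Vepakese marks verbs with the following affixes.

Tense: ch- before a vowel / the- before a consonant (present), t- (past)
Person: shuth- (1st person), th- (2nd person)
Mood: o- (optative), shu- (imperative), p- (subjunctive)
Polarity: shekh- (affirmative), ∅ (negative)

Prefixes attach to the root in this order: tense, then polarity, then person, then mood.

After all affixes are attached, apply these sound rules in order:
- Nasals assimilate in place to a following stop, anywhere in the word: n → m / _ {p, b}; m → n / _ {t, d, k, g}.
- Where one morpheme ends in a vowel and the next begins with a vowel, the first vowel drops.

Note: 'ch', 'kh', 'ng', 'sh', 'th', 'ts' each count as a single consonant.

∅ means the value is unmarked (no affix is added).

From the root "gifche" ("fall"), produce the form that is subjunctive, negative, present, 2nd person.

Attach tense present the- (before consonant 'g') → thegifche.
polarity = negative: zero marking, form stays thegifche.
Attach person 2nd person th- → ththegifche.
Attach mood subjunctive p- → pththegifche.
Nasal assimilation: no change.
Vowel deletion: no change.

pththegifche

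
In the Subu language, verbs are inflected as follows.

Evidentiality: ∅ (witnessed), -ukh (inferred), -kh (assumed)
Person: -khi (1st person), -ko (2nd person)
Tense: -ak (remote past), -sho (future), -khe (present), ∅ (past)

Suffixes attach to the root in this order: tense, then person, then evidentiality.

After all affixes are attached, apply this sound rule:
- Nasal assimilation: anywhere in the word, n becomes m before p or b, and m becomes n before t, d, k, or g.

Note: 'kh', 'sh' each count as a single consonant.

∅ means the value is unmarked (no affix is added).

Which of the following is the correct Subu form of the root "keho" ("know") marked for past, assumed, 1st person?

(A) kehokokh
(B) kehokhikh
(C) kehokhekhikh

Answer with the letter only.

tense = past: zero marking, form stays keho.
Attach person 1st person -khi → kehokhi.
Attach evidentiality assumed -kh → kehokhikh.
Nasal assimilation: no change.
So the correct form is kehokhikh, option (B).
(C) kehokhekhikh is wrong: it uses present instead of past for tense.
(A) kehokokh is wrong: it uses 2nd person instead of 1st person for person.

B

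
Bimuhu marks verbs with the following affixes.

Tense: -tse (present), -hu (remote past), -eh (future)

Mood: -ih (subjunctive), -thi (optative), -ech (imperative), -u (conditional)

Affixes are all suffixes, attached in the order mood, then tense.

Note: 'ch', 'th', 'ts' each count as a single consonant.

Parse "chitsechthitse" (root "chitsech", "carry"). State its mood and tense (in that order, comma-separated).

optative, present

Segment: chitsech-thi-tse.
mood: -thi → optative.
tense: -tse → present.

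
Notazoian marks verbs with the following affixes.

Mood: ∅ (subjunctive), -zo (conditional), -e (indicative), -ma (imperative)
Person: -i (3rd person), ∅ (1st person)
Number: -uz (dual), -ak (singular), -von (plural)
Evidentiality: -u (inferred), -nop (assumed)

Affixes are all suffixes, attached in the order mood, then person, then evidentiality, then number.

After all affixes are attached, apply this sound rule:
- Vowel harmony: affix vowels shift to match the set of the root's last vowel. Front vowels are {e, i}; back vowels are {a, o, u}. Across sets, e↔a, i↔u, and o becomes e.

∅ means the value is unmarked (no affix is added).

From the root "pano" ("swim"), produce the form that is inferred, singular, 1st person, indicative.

Attach mood indicative -e → panoe.
person = 1st person: zero marking, form stays panoe.
Attach evidentiality inferred -u → panoeu.
Attach number singular -ak → panoeuak.
Apply vowel harmony: panoeuak → panoauak.

panoauak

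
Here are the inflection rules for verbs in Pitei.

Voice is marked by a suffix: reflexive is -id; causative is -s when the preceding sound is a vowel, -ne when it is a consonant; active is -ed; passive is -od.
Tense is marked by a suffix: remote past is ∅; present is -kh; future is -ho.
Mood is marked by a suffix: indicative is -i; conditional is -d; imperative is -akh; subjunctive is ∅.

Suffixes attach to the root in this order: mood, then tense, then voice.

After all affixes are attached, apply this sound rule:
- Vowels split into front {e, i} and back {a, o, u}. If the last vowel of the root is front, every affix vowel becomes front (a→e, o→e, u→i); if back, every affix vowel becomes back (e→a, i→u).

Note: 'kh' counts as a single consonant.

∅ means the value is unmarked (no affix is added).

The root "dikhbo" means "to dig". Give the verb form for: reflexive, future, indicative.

Attach mood indicative -i → dikhboi.
Attach tense future -ho → dikhboiho.
Attach voice reflexive -id → dikhboihoid.
Apply vowel harmony: dikhboihoid → dikhbouhoud.

dikhbouhoud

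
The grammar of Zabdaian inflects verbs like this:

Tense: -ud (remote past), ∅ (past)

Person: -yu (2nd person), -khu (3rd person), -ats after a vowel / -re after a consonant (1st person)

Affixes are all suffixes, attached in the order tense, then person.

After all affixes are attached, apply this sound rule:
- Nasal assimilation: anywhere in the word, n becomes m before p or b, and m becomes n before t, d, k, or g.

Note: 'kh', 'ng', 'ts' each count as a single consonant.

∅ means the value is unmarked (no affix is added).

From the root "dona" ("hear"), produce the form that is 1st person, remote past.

donaudre

Attach tense remote past -ud → donaud.
Attach person 1st person -re (after consonant 'd') → donaudre.
Nasal assimilation: no change.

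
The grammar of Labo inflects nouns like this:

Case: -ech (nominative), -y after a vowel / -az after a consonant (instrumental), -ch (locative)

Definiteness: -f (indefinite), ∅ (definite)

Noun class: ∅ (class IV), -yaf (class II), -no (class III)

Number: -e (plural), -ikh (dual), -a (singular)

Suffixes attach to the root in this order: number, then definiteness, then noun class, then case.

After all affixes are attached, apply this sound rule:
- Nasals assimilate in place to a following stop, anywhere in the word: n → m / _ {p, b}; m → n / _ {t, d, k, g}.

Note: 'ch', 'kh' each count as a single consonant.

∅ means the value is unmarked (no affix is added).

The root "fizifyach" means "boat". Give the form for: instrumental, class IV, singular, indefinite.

fizifyachafaz

Attach number singular -a → fizifyacha.
Attach definiteness indefinite -f → fizifyachaf.
noun class = class IV: zero marking, form stays fizifyachaf.
Attach case instrumental -az (after consonant 'f') → fizifyachafaz.
Nasal assimilation: no change.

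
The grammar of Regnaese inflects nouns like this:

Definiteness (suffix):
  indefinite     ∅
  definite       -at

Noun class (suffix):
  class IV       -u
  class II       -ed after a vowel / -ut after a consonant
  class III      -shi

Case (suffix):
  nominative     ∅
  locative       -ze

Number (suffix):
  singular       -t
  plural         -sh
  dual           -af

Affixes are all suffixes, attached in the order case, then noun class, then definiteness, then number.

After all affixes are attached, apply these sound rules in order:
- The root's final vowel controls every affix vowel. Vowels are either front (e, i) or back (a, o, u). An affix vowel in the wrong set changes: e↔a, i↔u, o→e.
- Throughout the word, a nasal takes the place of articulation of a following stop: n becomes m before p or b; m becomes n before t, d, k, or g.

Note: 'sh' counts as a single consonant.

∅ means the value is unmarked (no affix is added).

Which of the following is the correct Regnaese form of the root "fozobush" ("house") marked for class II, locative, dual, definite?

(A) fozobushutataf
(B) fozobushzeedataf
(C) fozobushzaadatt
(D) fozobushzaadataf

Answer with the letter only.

D

Attach case locative -ze → fozobushze.
Attach noun class class II -ed (after vowel 'e') → fozobushzeed.
Attach definiteness definite -at → fozobushzeedat.
Attach number dual -af → fozobushzeedataf.
Apply vowel harmony: fozobushzeedataf → fozobushzaadataf.
Nasal assimilation: no change.
So the correct form is fozobushzaadataf, option (D).
(C) fozobushzaadatt is wrong: it uses singular instead of dual for number.
(B) fozobushzeedataf is wrong: it fails to apply the sound rule(s).
(A) fozobushutataf is wrong: it uses nominative instead of locative for case.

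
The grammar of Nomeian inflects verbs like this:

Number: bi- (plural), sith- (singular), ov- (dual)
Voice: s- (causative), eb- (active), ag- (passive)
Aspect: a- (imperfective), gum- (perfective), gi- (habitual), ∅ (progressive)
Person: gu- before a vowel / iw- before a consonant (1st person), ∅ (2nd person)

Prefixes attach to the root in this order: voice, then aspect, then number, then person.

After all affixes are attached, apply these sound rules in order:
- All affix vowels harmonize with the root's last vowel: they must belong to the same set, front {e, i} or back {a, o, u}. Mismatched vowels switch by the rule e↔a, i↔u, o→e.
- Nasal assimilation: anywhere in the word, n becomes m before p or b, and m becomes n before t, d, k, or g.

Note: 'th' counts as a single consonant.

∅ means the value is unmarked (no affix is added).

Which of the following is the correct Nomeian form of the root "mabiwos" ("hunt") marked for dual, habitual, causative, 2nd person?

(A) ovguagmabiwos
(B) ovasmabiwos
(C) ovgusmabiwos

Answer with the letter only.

C

Attach voice causative s- → smabiwos.
Attach aspect habitual gi- → gismabiwos.
Attach number dual ov- → ovgismabiwos.
person = 2nd person: zero marking, form stays ovgismabiwos.
Apply vowel harmony: ovgismabiwos → ovgusmabiwos.
Nasal assimilation: no change.
So the correct form is ovgusmabiwos, option (C).
(B) ovasmabiwos is wrong: it uses imperfective instead of habitual for aspect.
(A) ovguagmabiwos is wrong: it uses passive instead of causative for voice.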